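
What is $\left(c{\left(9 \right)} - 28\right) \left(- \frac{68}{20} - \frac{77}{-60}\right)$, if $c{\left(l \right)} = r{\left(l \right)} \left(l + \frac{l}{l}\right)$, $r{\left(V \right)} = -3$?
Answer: $\frac{3683}{30} \approx 122.77$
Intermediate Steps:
$c{\left(l \right)} = -3 - 3 l$ ($c{\left(l \right)} = - 3 \left(l + \frac{l}{l}\right) = - 3 \left(l + 1\right) = - 3 \left(1 + l\right) = -3 - 3 l$)
$\left(c{\left(9 \right)} - 28\right) \left(- \frac{68}{20} - \frac{77}{-60}\right) = \left(\left(-3 - 27\right) - 28\right) \left(- \frac{68}{20} - \frac{77}{-60}\right) = \left(\left(-3 - 27\right) - 28\right) \left(\left(-68\right) \frac{1}{20} - - \frac{77}{60}\right) = \left(-30 - 28\right) \left(- \frac{17}{5} + \frac{77}{60}\right) = \left(-58\right) \left(- \frac{127}{60}\right) = \frac{3683}{30}$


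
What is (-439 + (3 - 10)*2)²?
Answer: 205209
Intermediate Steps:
(-439 + (3 - 10)*2)² = (-439 - 7*2)² = (-439 - 14)² = (-453)² = 205209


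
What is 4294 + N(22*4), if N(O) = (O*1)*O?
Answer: 12038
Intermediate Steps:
N(O) = O² (N(O) = O*O = O²)
4294 + N(22*4) = 4294 + (22*4)² = 4294 + 88² = 4294 + 7744 = 12038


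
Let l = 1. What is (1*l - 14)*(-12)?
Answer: 156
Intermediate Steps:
(1*l - 14)*(-12) = (1*1 - 14)*(-12) = (1 - 14)*(-12) = -13*(-12) = 156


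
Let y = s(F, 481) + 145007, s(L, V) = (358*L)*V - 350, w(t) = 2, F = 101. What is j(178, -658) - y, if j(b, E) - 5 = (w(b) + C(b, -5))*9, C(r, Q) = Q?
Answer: -17536677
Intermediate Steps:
s(L, V) = -350 + 358*L*V (s(L, V) = 358*L*V - 350 = -350 + 358*L*V)
j(b, E) = -22 (j(b, E) = 5 + (2 - 5)*9 = 5 - 3*9 = 5 - 27 = -22)
y = 17536655 (y = (-350 + 358*101*481) + 145007 = (-350 + 17391998) + 145007 = 17391648 + 145007 = 17536655)
j(178, -658) - y = -22 - 1*17536655 = -22 - 17536655 = -17536677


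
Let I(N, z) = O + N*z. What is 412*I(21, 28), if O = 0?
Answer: 242256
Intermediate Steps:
I(N, z) = N*z (I(N, z) = 0 + N*z = N*z)
412*I(21, 28) = 412*(21*28) = 412*588 = 242256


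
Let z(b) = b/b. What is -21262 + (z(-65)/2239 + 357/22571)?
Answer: -1074505581984/50536469 ≈ -21262.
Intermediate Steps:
z(b) = 1
-21262 + (z(-65)/2239 + 357/22571) = -21262 + (1/2239 + 357/22571) = -21262 + 821894/50536469 = -1074505581984/50536469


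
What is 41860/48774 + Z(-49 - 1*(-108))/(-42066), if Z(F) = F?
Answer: 293000849/341954514 ≈ 0.85684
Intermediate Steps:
41860/48774 + Z(-49 - 1*(-108))/(-42066) = 41860/48774 + (-49 - 1*(-108))/(-42066) = 41860*(1/48774) + (-49 + 108)*(-1/42066) = 20930/24387 + 59*(-1/42066) = 20930/24387 - 59/42066 = 293000849/341954514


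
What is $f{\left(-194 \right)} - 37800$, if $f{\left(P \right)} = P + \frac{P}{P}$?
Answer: $-37993$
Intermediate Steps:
$f{\left(P \right)} = 1 + P$ ($f{\left(P \right)} = P + 1 = 1 + P$)
$f{\left(-194 \right)} - 37800 = \left(1 - 194\right) - 37800 = -193 - 37800 = -37993$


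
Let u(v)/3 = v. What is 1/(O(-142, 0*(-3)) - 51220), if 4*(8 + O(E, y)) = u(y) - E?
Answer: -2/102385 ≈ -1.9534e-5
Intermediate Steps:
u(v) = 3*v
O(E, y) = -8 - E/4 + 3*y/4 (O(E, y) = -8 + (3*y - E)/4 = -8 + (-E + 3*y)/4 = -8 + (-E/4 + 3*y/4) = -8 - E/4 + 3*y/4)
1/(O(-142, 0*(-3)) - 51220) = 1/((-8 - ¼*(-142) + 3*(0*(-3))/4) - 51220) = 1/((-8 + 71/2 + (¾)*0) - 51220) = 1/((-8 + 71/2 + 0) - 51220) = 1/(55/2 - 51220) = 1/(-102385/2) = -2/102385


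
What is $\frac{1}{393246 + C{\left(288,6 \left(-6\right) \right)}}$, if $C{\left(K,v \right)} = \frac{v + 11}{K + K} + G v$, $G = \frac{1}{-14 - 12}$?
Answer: $\frac{7488}{2944636091} \approx 2.5429 \cdot 10^{-6}$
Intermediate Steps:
$G = - \frac{1}{26}$ ($G = \frac{1}{-26} = - \frac{1}{26} \approx -0.038462$)
$C{\left(K,v \right)} = - \frac{v}{26} + \frac{11 + v}{2 K}$ ($C{\left(K,v \right)} = \frac{v + 11}{K + K} - \frac{v}{26} = \frac{11 + v}{2 K} - \frac{v}{26} = - \frac{v}{26} + \frac{11 + v}{2 K}$)
$\frac{1}{393246 + C{\left(288,6 \left(-6\right) \right)}} = \frac{1}{393246 + \frac{143 + 13 \cdot 6 \left(-6\right) - 288 \cdot 6 \left(-6\right)}{26 \cdot 288}} = \frac{1}{393246 + \frac{1}{26} \cdot \frac{1}{288} \left(143 + 13 \left(-36\right) - 288 \left(-36\right)\right)} = \frac{1}{393246 + \frac{1}{26} \cdot \frac{1}{288} \left(143 - 468 + 10368\right)} = \frac{1}{393246 + \frac{1}{26} \cdot \frac{1}{288} \cdot 10043} = \frac{1}{393246 + \frac{10043}{7488}} = \frac{1}{\frac{2944636091}{7488}} = \frac{7488}{2944636091}$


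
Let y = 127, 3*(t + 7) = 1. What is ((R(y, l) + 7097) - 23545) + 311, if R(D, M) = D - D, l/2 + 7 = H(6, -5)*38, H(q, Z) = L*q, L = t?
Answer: -16137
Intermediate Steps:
t = -20/3 (t = -7 + (⅓)*1 = -7 + ⅓ = -20/3 ≈ -6.6667)
L = -20/3 ≈ -6.6667
H(q, Z) = -20*q/3
l = -3054 (l = -14 + 2*(-20/3*6*38) = -14 + 2*(-40*38) = -14 + 2*(-1520) = -14 - 3040 = -3054)
R(D, M) = 0
((R(y, l) + 7097) - 23545) + 311 = ((0 + 7097) - 23545) + 311 = (7097 - 23545) + 311 = -16448 + 311 = -16137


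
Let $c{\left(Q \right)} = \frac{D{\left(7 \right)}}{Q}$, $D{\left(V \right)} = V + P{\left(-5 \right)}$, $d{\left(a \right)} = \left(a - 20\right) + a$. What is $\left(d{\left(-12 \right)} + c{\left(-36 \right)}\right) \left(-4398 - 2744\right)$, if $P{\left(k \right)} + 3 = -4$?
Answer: $314248$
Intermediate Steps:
$d{\left(a \right)} = -20 + 2 a$ ($d{\left(a \right)} = \left(-20 + a\right) + a = -20 + 2 a$)
$P{\left(k \right)} = -7$ ($P{\left(k \right)} = -3 - 4 = -7$)
$D{\left(V \right)} = -7 + V$ ($D{\left(V \right)} = V - 7 = -7 + V$)
$c{\left(Q \right)} = 0$ ($c{\left(Q \right)} = \frac{-7 + 7}{Q} = \frac{0}{Q} = 0$)
$\left(d{\left(-12 \right)} + c{\left(-36 \right)}\right) \left(-4398 - 2744\right) = \left(\left(-20 + 2 \left(-12\right)\right) + 0\right) \left(-4398 - 2744\right) = \left(\left(-20 - 24\right) + 0\right) \left(-7142\right) = \left(-44 + 0\right) \left(-7142\right) = \left(-44\right) \left(-7142\right) = 314248$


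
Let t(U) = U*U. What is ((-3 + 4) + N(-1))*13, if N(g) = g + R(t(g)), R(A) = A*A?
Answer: 13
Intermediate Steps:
t(U) = U**2
R(A) = A**2
N(g) = g + g**4 (N(g) = g + (g**2)**2 = g + g**4)
((-3 + 4) + N(-1))*13 = ((-3 + 4) + (-1 + (-1)**4))*13 = (1 + (-1 + 1))*13 = (1 + 0)*13 = 1*13 = 13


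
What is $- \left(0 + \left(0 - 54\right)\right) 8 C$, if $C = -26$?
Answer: $-11232$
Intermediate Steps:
$- \left(0 + \left(0 - 54\right)\right) 8 C = - \left(0 + \left(0 - 54\right)\right) 8 \left(-26\right) = - \left(0 - 54\right) 8 \left(-26\right) = - \left(-54\right) 8 \left(-26\right) = - \left(-432\right) \left(-26\right) = \left(-1\right) 11232 = -11232$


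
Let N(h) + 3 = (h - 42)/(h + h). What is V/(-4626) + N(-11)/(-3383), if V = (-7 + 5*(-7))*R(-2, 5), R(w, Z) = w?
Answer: -1031941/57382446 ≈ -0.017984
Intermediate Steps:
N(h) = -3 + (-42 + h)/(2*h) (N(h) = -3 + (h - 42)/(h + h) = -3 + (-42 + h)/((2*h)) = -3 + (-42 + h)*(1/(2*h)) = -3 + (-42 + h)/(2*h))
V = 84 (V = (-7 + 5*(-7))*(-2) = (-7 - 35)*(-2) = -42*(-2) = 84)
V/(-4626) + N(-11)/(-3383) = 84/(-4626) + (-5/2 - 21/(-11))/(-3383) = 84*(-1/4626) + (-5/2 - 21*(-1/11))*(-1/3383) = -14/771 + (-5/2 + 21/11)*(-1/3383) = -14/771 - 13/22*(-1/3383) = -14/771 + 13/74426 = -1031941/57382446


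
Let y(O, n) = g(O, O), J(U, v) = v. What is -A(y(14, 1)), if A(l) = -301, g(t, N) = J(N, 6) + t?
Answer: 301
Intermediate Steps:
g(t, N) = 6 + t
y(O, n) = 6 + O
-A(y(14, 1)) = -1*(-301) = 301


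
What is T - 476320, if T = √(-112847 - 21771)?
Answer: -476320 + I*√134618 ≈ -4.7632e+5 + 366.9*I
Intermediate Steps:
T = I*√134618 (T = √(-134618) = I*√134618 ≈ 366.9*I)
T - 476320 = I*√134618 - 476320 = -476320 + I*√134618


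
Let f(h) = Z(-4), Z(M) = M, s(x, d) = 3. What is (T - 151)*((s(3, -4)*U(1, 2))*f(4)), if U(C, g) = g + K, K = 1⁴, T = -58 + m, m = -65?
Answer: 9864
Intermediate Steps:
T = -123 (T = -58 - 65 = -123)
f(h) = -4
K = 1
U(C, g) = 1 + g (U(C, g) = g + 1 = 1 + g)
(T - 151)*((s(3, -4)*U(1, 2))*f(4)) = (-123 - 151)*((3*(1 + 2))*(-4)) = -274*3*3*(-4) = -2466*(-4) = -274*(-36) = 9864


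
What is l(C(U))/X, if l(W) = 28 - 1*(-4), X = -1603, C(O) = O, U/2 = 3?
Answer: -32/1603 ≈ -0.019963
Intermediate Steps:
U = 6 (U = 2*3 = 6)
l(W) = 32 (l(W) = 28 + 4 = 32)
l(C(U))/X = 32/(-1603) = 32*(-1/1603) = -32/1603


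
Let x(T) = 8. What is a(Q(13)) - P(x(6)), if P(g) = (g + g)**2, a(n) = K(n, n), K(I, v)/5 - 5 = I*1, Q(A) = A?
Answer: -166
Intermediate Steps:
K(I, v) = 25 + 5*I (K(I, v) = 25 + 5*(I*1) = 25 + 5*I)
a(n) = 25 + 5*n
P(g) = 4*g**2 (P(g) = (2*g)**2 = 4*g**2)
a(Q(13)) - P(x(6)) = (25 + 5*13) - 4*8**2 = (25 + 65) - 4*64 = 90 - 1*256 = 90 - 256 = -166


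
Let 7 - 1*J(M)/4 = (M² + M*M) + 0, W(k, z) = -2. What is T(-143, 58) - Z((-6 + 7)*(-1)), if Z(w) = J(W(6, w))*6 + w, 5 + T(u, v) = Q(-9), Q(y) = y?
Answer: 11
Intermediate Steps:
T(u, v) = -14 (T(u, v) = -5 - 9 = -14)
J(M) = 28 - 8*M² (J(M) = 28 - 4*((M² + M*M) + 0) = 28 - 4*((M² + M²) + 0) = 28 - 4*(2*M² + 0) = 28 - 8*M²)
Z(w) = -24 + w (Z(w) = (28 - 8*(-2)²)*6 + w = (28 - 8*4)*6 + w = (28 - 32)*6 + w = -4*6 + w = -24 + w)
T(-143, 58) - Z((-6 + 7)*(-1)) = -14 - (-24 + (-6 + 7)*(-1)) = -14 - (-24 + 1*(-1)) = -14 - (-24 - 1) = -14 - 1*(-25) = -14 + 25 = 11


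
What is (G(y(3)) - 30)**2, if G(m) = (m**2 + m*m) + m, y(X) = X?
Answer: 81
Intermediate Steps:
G(m) = m + 2*m**2 (G(m) = (m**2 + m**2) + m = 2*m**2 + m = m + 2*m**2)
(G(y(3)) - 30)**2 = (3*(1 + 2*3) - 30)**2 = (3*(1 + 6) - 30)**2 = (3*7 - 30)**2 = (21 - 30)**2 = (-9)**2 = 81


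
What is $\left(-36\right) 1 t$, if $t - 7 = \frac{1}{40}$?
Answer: $- \frac{2529}{10} \approx -252.9$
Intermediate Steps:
$t = \frac{281}{40}$ ($t = 7 + \frac{1}{40} = \frac{281}{40} \approx 7.025$)
$\left(-36\right) 1 t = \left(-36\right) 1 \cdot \frac{281}{40} = \left(-36\right) \frac{281}{40} = - \frac{2529}{10}$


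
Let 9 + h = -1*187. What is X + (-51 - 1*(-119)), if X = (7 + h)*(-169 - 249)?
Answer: 79070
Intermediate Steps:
h = -196 (h = -9 - 1*187 = -9 - 187 = -196)
X = 79002 (X = (7 - 196)*(-169 - 249) = -189*(-418) = 79002)
X + (-51 - 1*(-119)) = 79002 + (-51 - 1*(-119)) = 79002 + (-51 + 119) = 79002 + 68 = 79070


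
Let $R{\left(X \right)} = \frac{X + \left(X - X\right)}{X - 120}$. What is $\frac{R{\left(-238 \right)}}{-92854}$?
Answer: $- \frac{7}{977698} \approx -7.1597 \cdot 10^{-6}$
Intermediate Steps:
$R{\left(X \right)} = \frac{X}{-120 + X}$ ($R{\left(X \right)} = \frac{X + 0}{-120 + X} = \frac{X}{-120 + X}$)
$\frac{R{\left(-238 \right)}}{-92854} = \frac{\left(-238\right) \frac{1}{-120 - 238}}{-92854} = - \frac{238}{-358} \left(- \frac{1}{92854}\right) = \left(-238\right) \left(- \frac{1}{358}\right) \left(- \frac{1}{92854}\right) = \frac{119}{179} \left(- \frac{1}{92854}\right) = - \frac{7}{977698}$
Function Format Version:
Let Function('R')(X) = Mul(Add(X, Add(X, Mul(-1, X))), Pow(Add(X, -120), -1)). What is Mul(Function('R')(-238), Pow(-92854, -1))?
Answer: Rational(-7, 977698) ≈ -7.1597e-6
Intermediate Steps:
Function('R')(X) = Mul(X, Pow(Add(-120, X), -1)) (Function('R')(X) = Mul(Add(X, 0), Pow(Add(-120, X), -1)) = Mul(X, Pow(Add(-120, X), -1)))
Mul(Function('R')(-238), Pow(-92854, -1)) = Mul(Mul(-238, Pow(Add(-120, -238), -1)), Pow(-92854, -1)) = Mul(Mul(-238, Pow(-358, -1)), Rational(-1, 92854)) = Mul(Mul(-238, Rational(-1, 358)), Rational(-1, 92854)) = Mul(Rational(119, 179), Rational(-1, 92854)) = Rational(-7, 977698)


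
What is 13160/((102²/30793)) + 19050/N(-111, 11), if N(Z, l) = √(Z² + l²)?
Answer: 101308970/2601 + 9525*√12442/6221 ≈ 39121.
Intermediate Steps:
13160/((102²/30793)) + 19050/N(-111, 11) = 13160/((102²/30793)) + 19050/(√((-111)² + 11²)) = 13160/((10404*(1/30793))) + 19050/(√(12321 + 121)) = 13160/(10404/30793) + 19050/(√12442) = 13160*(30793/10404) + 19050*(√12442/12442) = 101308970/2601 + 9525*√12442/6221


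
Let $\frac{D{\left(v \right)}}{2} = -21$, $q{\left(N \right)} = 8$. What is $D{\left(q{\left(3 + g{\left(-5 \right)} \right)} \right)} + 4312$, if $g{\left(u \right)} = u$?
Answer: $4270$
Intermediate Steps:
$D{\left(v \right)} = -42$ ($D{\left(v \right)} = 2 \left(-21\right) = -42$)
$D{\left(q{\left(3 + g{\left(-5 \right)} \right)} \right)} + 4312 = -42 + 4312 = 4270$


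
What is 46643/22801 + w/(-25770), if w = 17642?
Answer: 399867434/293790885 ≈ 1.3611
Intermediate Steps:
46643/22801 + w/(-25770) = 46643/22801 + 17642/(-25770) = 46643*(1/22801) + 17642*(-1/25770) = 46643/22801 - 8821/12885 = 399867434/293790885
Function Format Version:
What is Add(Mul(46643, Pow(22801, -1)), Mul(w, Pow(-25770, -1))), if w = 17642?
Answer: Rational(399867434, 293790885) ≈ 1.3611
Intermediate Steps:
Add(Mul(46643, Pow(22801, -1)), Mul(w, Pow(-25770, -1))) = Add(Mul(46643, Pow(22801, -1)), Mul(17642, Pow(-25770, -1))) = Add(Mul(46643, Rational(1, 22801)), Mul(17642, Rational(-1, 25770))) = Add(Rational(46643, 22801), Rational(-8821, 12885)) = Rational(399867434, 293790885)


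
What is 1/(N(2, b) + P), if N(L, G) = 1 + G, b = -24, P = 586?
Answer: 1/563 ≈ 0.0017762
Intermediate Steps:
1/(N(2, b) + P) = 1/((1 - 24) + 586) = 1/(-23 + 586) = 1/563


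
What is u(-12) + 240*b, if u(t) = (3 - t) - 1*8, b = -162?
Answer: -38873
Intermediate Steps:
u(t) = -5 - t (u(t) = (3 - t) - 8 = -5 - t)
u(-12) + 240*b = (-5 - 1*(-12)) + 240*(-162) = (-5 + 12) - 38880 = 7 - 38880 = -38873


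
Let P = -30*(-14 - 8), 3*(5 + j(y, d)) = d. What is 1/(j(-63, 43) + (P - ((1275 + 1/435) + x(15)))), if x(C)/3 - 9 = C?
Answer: -145/98262 ≈ -0.0014756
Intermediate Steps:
j(y, d) = -5 + d/3
x(C) = 27 + 3*C
P = 660 (P = -30*(-22) = 660)
1/(j(-63, 43) + (P - ((1275 + 1/435) + x(15)))) = 1/((-5 + (⅓)*43) + (660 - ((1275 + 1/435) + (27 + 3*15)))) = 1/((-5 + 43/3) + (660 - ((1275 + 1/435) + (27 + 45)))) = 1/(28/3 + (660 - (554626/435 + 72))) = 1/(28/3 + (660 - 1*585946/435)) = 1/(28/3 + (660 - 585946/435)) = 1/(28/3 - 298846/435) = 1/(-98262/145) = -145/98262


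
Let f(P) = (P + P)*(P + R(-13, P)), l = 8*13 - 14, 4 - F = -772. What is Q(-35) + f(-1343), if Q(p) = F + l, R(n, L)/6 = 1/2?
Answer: 3600106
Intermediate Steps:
F = 776 (F = 4 - 1*(-772) = 4 + 772 = 776)
l = 90 (l = 104 - 14 = 90)
R(n, L) = 3 (R(n, L) = 6/2 = 6*(½) = 3)
f(P) = 2*P*(3 + P) (f(P) = (P + P)*(P + 3) = (2*P)*(3 + P) = 2*P*(3 + P))
Q(p) = 866 (Q(p) = 776 + 90 = 866)
Q(-35) + f(-1343) = 866 + 2*(-1343)*(3 - 1343) = 866 + 2*(-1343)*(-1340) = 866 + 3599240 = 3600106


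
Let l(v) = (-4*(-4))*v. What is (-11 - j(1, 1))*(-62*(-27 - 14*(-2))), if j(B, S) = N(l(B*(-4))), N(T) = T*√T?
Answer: 682 - 31744*I ≈ 682.0 - 31744.0*I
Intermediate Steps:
l(v) = 16*v
N(T) = T^(3/2)
j(B, S) = 512*(-B)^(3/2) (j(B, S) = (16*(B*(-4)))^(3/2) = (16*(-4*B))^(3/2) = (-64*B)^(3/2) = 512*(-B)^(3/2))
(-11 - j(1, 1))*(-62*(-27 - 14*(-2))) = (-11 - 512*(-1*1)^(3/2))*(-62*(-27 - 14*(-2))) = (-11 - 512*(-1)^(3/2))*(-62*(-27 + 28)) = (-11 - 512*(-I))*(-62*1) = (-11 - (-512)*I)*(-62) = (-11 + 512*I)*(-62) = 682 - 31744*I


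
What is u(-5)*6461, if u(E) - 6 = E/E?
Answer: 45227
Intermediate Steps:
u(E) = 7 (u(E) = 6 + E/E = 6 + 1 = 7)
u(-5)*6461 = 7*6461 = 45227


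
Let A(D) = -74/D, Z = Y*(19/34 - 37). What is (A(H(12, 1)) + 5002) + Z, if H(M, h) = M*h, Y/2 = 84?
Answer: -114881/102 ≈ -1126.3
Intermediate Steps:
Y = 168 (Y = 2*84 = 168)
Z = -104076/17 (Z = 168*(19/34 - 37) = 168*(-1239/34) = -104076/17 ≈ -6122.1)
(A(H(12, 1)) + 5002) + Z = (-74/(12*1) + 5002) - 104076/17 = (-74/12 + 5002) - 104076/17 = (-74*1/12 + 5002) - 104076/17 = (-37/6 + 5002) - 104076/17 = 29975/6 - 104076/17 = -114881/102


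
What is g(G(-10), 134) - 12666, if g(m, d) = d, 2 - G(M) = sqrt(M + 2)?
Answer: -12532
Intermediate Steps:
G(M) = 2 - sqrt(2 + M) (G(M) = 2 - sqrt(M + 2) = 2 - sqrt(2 + M))
g(G(-10), 134) - 12666 = 134 - 12666 = -12532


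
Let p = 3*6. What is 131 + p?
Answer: 149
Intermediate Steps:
p = 18
131 + p = 131 + 18 = 149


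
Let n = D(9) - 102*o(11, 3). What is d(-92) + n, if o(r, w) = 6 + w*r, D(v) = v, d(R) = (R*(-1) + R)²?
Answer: -3969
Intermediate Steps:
d(R) = 0 (d(R) = (-R + R)² = 0² = 0)
o(r, w) = 6 + r*w
n = -3969 (n = 9 - 102*(6 + 11*3) = 9 - 102*(6 + 33) = 9 - 102*39 = 9 - 3978 = -3969)
d(-92) + n = 0 - 3969 = -3969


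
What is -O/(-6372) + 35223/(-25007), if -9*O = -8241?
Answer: -604628639/478033812 ≈ -1.2648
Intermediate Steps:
O = 2747/3 (O = -1/9*(-8241) = 2747/3 ≈ 915.67)
-O/(-6372) + 35223/(-25007) = -1*2747/3/(-6372) + 35223/(-25007) = -2747/3*(-1/6372) + 35223*(-1/25007) = 2747/19116 - 35223/25007 = -604628639/478033812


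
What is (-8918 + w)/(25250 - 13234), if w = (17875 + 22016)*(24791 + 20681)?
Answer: 906957317/6008 ≈ 1.5096e+5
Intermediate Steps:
w = 1813923552 (w = 39891*45472 = 1813923552)
(-8918 + w)/(25250 - 13234) = (-8918 + 1813923552)/(25250 - 13234) = 1813914634/12016 = 1813914634*(1/12016) = 906957317/6008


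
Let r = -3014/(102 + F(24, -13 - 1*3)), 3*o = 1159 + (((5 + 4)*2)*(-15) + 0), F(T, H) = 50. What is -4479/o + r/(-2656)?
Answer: -2710999349/179449984 ≈ -15.107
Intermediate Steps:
o = 889/3 (o = (1159 + (((5 + 4)*2)*(-15) + 0))/3 = (1159 + ((9*2)*(-15) + 0))/3 = (1159 + (18*(-15) + 0))/3 = (1159 + (-270 + 0))/3 = (1159 - 270)/3 = (⅓)*889 = 889/3 ≈ 296.33)
r = -1507/76 (r = -3014/(102 + 50) = -3014/152 = -3014*1/152 = -1507/76 ≈ -19.829)
-4479/o + r/(-2656) = -4479/889/3 - 1507/76/(-2656) = -4479*3/889 - 1507/76*(-1/2656) = -13437/889 + 1507/201856 = -2710999349/179449984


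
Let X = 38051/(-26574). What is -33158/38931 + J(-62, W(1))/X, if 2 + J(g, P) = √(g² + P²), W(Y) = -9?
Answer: 807409730/1481363481 - 132870*√157/38051 ≈ -43.208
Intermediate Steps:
X = -38051/26574 (X = 38051*(-1/26574) = -38051/26574 ≈ -1.4319)
J(g, P) = -2 + √(P² + g²) (J(g, P) = -2 + √(g² + P²) = -2 + √(P² + g²))
-33158/38931 + J(-62, W(1))/X = -33158/38931 + (-2 + √((-9)² + (-62)²))/(-38051/26574) = -33158*1/38931 + (-2 + √(81 + 3844))*(-26574/38051) = -33158/38931 + (-2 + √3925)*(-26574/38051) = -33158/38931 + (-2 + 5*√157)*(-26574/38051) = -33158/38931 + (53148/38051 - 132870*√157/38051) = 807409730/1481363481 - 132870*√157/38051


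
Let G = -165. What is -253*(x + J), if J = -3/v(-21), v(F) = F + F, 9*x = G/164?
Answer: 35167/3444 ≈ 10.211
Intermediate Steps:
x = -55/492 (x = (-165/164)/9 = (-165*1/164)/9 = (1/9)*(-165/164) = -55/492 ≈ -0.11179)
v(F) = 2*F
J = 1/14 (J = -3/(2*(-21)) = -3/(-42) = -3*(-1/42) = 1/14 ≈ 0.071429)
-253*(x + J) = -253*(-55/492 + 1/14) = -253*(-139/3444) = 35167/3444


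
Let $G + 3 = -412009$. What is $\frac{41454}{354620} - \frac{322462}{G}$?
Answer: $\frac{69028897}{76737235} \approx 0.89955$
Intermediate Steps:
$G = -412012$ ($G = -3 - 412009 = -412012$)
$\frac{41454}{354620} - \frac{322462}{G} = \frac{41454}{354620} - \frac{322462}{-412012} = 41454 \cdot \frac{1}{354620} - - \frac{161231}{206006} = \frac{2961}{25330} + \frac{161231}{206006} = \frac{69028897}{76737235}$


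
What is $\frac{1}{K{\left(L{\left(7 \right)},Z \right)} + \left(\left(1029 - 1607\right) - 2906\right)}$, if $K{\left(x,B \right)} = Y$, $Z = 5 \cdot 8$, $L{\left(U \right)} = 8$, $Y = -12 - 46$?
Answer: $- \frac{1}{3542} \approx -0.00028233$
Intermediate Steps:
$Y = -58$ ($Y = -12 - 46 = -58$)
$Z = 40$
$K{\left(x,B \right)} = -58$
$\frac{1}{K{\left(L{\left(7 \right)},Z \right)} + \left(\left(1029 - 1607\right) - 2906\right)} = \frac{1}{-58 + \left(\left(1029 - 1607\right) - 2906\right)} = \frac{1}{-58 - 3484} = \frac{1}{-3542} = - \frac{1}{3542}$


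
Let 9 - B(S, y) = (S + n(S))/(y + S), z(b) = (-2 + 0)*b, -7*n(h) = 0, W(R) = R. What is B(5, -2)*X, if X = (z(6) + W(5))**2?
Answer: 1078/3 ≈ 359.33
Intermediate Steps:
n(h) = 0 (n(h) = -1/7*0 = 0)
z(b) = -2*b
B(S, y) = 9 - S/(S + y) (B(S, y) = 9 - (S + 0)/(y + S) = 9 - S/(S + y))
X = 49 (X = (-2*6 + 5)**2 = (-12 + 5)**2 = (-7)**2 = 49)
B(5, -2)*X = ((8*5 + 9*(-2))/(5 - 2))*49 = ((40 - 18)/3)*49 = ((1/3)*22)*49 = (22/3)*49 = 1078/3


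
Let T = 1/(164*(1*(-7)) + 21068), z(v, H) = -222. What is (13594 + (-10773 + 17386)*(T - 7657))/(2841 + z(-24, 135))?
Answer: -1008393161627/52170480 ≈ -19329.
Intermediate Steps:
T = 1/19920 (T = 1/(164*(-7) + 21068) = 1/(-1148 + 21068) = 1/19920 ≈ 5.0201e-5)
(13594 + (-10773 + 17386)*(T - 7657))/(2841 + z(-24, 135)) = (13594 + (-10773 + 17386)*(1/19920 - 7657))/(2841 - 222) = (13594 + 6613*(-152527439/19920))/2619 = (13594 - 1008663954107/19920)*(1/2619) = -1008393161627/19920*1/2619 = -1008393161627/52170480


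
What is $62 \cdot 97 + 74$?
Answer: $6088$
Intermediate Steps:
$62 \cdot 97 + 74 = 6014 + 74 = 6088$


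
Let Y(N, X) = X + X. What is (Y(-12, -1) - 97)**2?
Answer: 9801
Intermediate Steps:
Y(N, X) = 2*X
(Y(-12, -1) - 97)**2 = (2*(-1) - 97)**2 = (-2 - 97)**2 = (-99)**2 = 9801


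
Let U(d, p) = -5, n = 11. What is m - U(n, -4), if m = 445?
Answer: 450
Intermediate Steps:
m - U(n, -4) = 445 - 1*(-5) = 445 + 5 = 450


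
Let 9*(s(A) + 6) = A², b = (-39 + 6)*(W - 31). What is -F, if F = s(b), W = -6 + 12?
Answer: -75619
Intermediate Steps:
W = 6
b = 825 (b = (-39 + 6)*(6 - 31) = -33*(-25) = 825)
s(A) = -6 + A²/9
F = 75619 (F = -6 + (⅑)*825² = -6 + (⅑)*680625 = -6 + 75625 = 75619)
-F = -1*75619 = -75619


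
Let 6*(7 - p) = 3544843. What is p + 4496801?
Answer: 23436005/6 ≈ 3.9060e+6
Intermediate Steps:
p = -3544801/6 (p = 7 - ⅙*3544843 = 7 - 3544843/6 = -3544801/6 ≈ -5.9080e+5)
p + 4496801 = -3544801/6 + 4496801 = 23436005/6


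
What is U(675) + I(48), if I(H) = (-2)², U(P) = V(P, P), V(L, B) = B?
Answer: 679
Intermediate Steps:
U(P) = P
I(H) = 4
U(675) + I(48) = 675 + 4 = 679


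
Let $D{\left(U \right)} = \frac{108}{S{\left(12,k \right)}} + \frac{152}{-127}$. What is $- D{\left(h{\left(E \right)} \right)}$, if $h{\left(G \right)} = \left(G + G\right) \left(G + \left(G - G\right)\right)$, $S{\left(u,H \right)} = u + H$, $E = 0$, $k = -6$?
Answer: $- \frac{2134}{127} \approx -16.803$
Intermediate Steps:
$S{\left(u,H \right)} = H + u$
$h{\left(G \right)} = 2 G^{2}$ ($h{\left(G \right)} = 2 G \left(G + 0\right) = 2 G G = 2 G^{2}$)
$D{\left(U \right)} = \frac{2134}{127}$ ($D{\left(U \right)} = \frac{108}{-6 + 12} + \frac{152}{-127} = \frac{108}{6} + 152 \left(- \frac{1}{127}\right) = 108 \cdot \frac{1}{6} - \frac{152}{127} = 18 - \frac{152}{127} = \frac{2134}{127}$)
$- D{\left(h{\left(E \right)} \right)} = \left(-1\right) \frac{2134}{127} = - \frac{2134}{127}$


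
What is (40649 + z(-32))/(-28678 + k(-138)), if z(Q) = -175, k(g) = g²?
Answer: -20237/4817 ≈ -4.2012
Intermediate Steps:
(40649 + z(-32))/(-28678 + k(-138)) = (40649 - 175)/(-28678 + (-138)²) = 40474/(-28678 + 19044) = 40474/(-9634) = 40474*(-1/9634) = -20237/4817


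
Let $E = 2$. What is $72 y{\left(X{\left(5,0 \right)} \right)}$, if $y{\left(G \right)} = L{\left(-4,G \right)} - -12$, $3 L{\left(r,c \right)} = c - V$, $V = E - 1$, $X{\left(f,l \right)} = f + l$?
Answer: $960$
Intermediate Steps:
$V = 1$ ($V = 2 - 1 = 1$)
$L{\left(r,c \right)} = - \frac{1}{3} + \frac{c}{3}$ ($L{\left(r,c \right)} = \frac{c - 1}{3} = \frac{-1 + c}{3} = - \frac{1}{3} + \frac{c}{3}$)
$y{\left(G \right)} = \frac{35}{3} + \frac{G}{3}$ ($y{\left(G \right)} = \left(- \frac{1}{3} + \frac{G}{3}\right) - -12 = \left(- \frac{1}{3} + \frac{G}{3}\right) + 12 = \frac{35}{3} + \frac{G}{3}$)
$72 y{\left(X{\left(5,0 \right)} \right)} = 72 \left(\frac{35}{3} + \frac{5 + 0}{3}\right) = 72 \left(\frac{35}{3} + \frac{1}{3} \cdot 5\right) = 72 \left(\frac{35}{3} + \frac{5}{3}\right) = 72 \cdot \frac{40}{3} = 960$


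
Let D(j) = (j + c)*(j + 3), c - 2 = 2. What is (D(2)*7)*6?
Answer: 1260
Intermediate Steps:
c = 4 (c = 2 + 2 = 4)
D(j) = (3 + j)*(4 + j) (D(j) = (j + 4)*(j + 3) = (4 + j)*(3 + j) = (3 + j)*(4 + j))
(D(2)*7)*6 = ((12 + 2² + 7*2)*7)*6 = ((12 + 4 + 14)*7)*6 = (30*7)*6 = 210*6 = 1260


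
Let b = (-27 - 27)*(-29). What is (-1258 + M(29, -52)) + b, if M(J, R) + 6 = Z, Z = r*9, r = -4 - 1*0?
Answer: 266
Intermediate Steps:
r = -4 (r = -4 + 0 = -4)
Z = -36 (Z = -4*9 = -36)
M(J, R) = -42 (M(J, R) = -6 - 36 = -42)
b = 1566 (b = -54*(-29) = 1566)
(-1258 + M(29, -52)) + b = (-1258 - 42) + 1566 = -1300 + 1566 = 266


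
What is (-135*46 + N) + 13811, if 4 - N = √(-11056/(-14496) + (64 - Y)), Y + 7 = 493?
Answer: 7605 - I*√345766746/906 ≈ 7605.0 - 20.524*I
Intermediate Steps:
Y = 486 (Y = -7 + 493 = 486)
N = 4 - I*√345766746/906 (N = 4 - √(-11056/(-14496) + (64 - 1*486)) = 4 - √(-11056*(-1/14496) + (64 - 486)) = 4 - √(691/906 - 422) = 4 - √(-381641/906) = 4 - I*√345766746/906 ≈ 4.0 - 20.524*I)
(-135*46 + N) + 13811 = (-135*46 + (4 - I*√345766746/906)) + 13811 = (-6210 + (4 - I*√345766746/906)) + 13811 = (-6206 - I*√345766746/906) + 13811 = 7605 - I*√345766746/906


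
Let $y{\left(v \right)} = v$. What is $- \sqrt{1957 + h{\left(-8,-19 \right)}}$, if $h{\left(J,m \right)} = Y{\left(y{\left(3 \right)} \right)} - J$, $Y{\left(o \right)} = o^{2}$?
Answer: $- \sqrt{1974} \approx -44.43$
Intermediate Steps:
$h{\left(J,m \right)} = 9 - J$ ($h{\left(J,m \right)} = 3^{2} - J = 9 - J$)
$- \sqrt{1957 + h{\left(-8,-19 \right)}} = - \sqrt{1957 + \left(9 - -8\right)} = - \sqrt{1957 + \left(9 + 8\right)} = - \sqrt{1957 + 17} = - \sqrt{1974}$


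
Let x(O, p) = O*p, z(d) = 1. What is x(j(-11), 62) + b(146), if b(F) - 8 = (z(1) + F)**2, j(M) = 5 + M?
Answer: 21245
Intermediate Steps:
b(F) = 8 + (1 + F)**2
x(j(-11), 62) + b(146) = (5 - 11)*62 + (8 + (1 + 146)**2) = -6*62 + (8 + 147**2) = -372 + (8 + 21609) = -372 + 21617 = 21245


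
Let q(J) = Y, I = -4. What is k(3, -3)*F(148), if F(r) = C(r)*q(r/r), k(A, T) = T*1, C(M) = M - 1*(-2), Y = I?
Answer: 1800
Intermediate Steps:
Y = -4
q(J) = -4
C(M) = 2 + M (C(M) = M + 2 = 2 + M)
k(A, T) = T
F(r) = -8 - 4*r (F(r) = (2 + r)*(-4) = -8 - 4*r)
k(3, -3)*F(148) = -3*(-8 - 4*148) = -3*(-8 - 592) = -3*(-600) = 1800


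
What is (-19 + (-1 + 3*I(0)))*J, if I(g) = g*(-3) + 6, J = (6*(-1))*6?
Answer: 72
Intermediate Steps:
J = -36 (J = -6*6 = -36)
I(g) = 6 - 3*g (I(g) = -3*g + 6 = 6 - 3*g)
(-19 + (-1 + 3*I(0)))*J = (-19 + (-1 + 3*(6 - 3*0)))*(-36) = (-19 + (-1 + 3*(6 + 0)))*(-36) = (-19 + (-1 + 3*6))*(-36) = (-19 + (-1 + 18))*(-36) = (-19 + 17)*(-36) = -2*(-36) = 72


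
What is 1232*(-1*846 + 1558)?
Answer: 877184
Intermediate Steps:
1232*(-1*846 + 1558) = 1232*(-846 + 1558) = 1232*712 = 877184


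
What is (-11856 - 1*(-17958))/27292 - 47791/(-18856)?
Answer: 354842821/128654488 ≈ 2.7581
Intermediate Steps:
(-11856 - 1*(-17958))/27292 - 47791/(-18856) = (-11856 + 17958)*(1/27292) - 47791*(-1/18856) = 6102*(1/27292) + 47791/18856 = 3051/13646 + 47791/18856 = 354842821/128654488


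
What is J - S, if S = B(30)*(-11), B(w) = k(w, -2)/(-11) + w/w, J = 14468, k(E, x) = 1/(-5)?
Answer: 72396/5 ≈ 14479.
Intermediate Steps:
k(E, x) = -⅕
B(w) = 56/55 (B(w) = -⅕/(-11) + w/w = -⅕*(-1/11) + 1 = 1/55 + 1 = 56/55)
S = -56/5 (S = (56/55)*(-11) = -56/5 ≈ -11.200)
J - S = 14468 - 1*(-56/5) = 14468 + 56/5 = 72396/5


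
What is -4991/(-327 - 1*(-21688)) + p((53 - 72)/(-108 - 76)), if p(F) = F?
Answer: -512485/3930424 ≈ -0.13039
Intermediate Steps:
-4991/(-327 - 1*(-21688)) + p((53 - 72)/(-108 - 76)) = -4991/(-327 - 1*(-21688)) + (53 - 72)/(-108 - 76) = -4991/(-327 + 21688) - 19/(-184) = -4991/21361 - 19*(-1/184) = -4991*1/21361 + 19/184 = -4991/21361 + 19/184 = -512485/3930424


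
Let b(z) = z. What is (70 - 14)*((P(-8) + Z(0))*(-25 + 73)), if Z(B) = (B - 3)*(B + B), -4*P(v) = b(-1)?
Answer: 672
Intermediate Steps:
P(v) = ¼ (P(v) = -¼*(-1) = ¼)
Z(B) = 2*B*(-3 + B) (Z(B) = (-3 + B)*(2*B) = 2*B*(-3 + B))
(70 - 14)*((P(-8) + Z(0))*(-25 + 73)) = (70 - 14)*((¼ + 2*0*(-3 + 0))*(-25 + 73)) = 56*((¼ + 2*0*(-3))*48) = 56*((¼ + 0)*48) = 56*((¼)*48) = 56*12 = 672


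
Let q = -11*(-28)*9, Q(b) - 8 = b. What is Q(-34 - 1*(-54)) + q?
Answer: 2800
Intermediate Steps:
Q(b) = 8 + b
q = 2772 (q = 308*9 = 2772)
Q(-34 - 1*(-54)) + q = (8 + (-34 - 1*(-54))) + 2772 = (8 + (-34 + 54)) + 2772 = (8 + 20) + 2772 = 28 + 2772 = 2800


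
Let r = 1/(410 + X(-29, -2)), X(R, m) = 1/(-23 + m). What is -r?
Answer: -25/10249 ≈ -0.0024393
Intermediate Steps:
r = 25/10249 (r = 1/(410 + 1/(-23 - 2)) = 1/(410 + 1/(-25)) = 1/(410 - 1/25) = 1/(10249/25) = 25/10249 ≈ 0.0024393)
-r = -1*25/10249 = -25/10249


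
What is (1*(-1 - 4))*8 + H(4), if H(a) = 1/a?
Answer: -159/4 ≈ -39.750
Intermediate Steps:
H(a) = 1/a
(1*(-1 - 4))*8 + H(4) = (1*(-1 - 4))*8 + 1/4 = (1*(-5))*8 + 1/4 = -5*8 + 1/4 = -40 + 1/4 = -159/4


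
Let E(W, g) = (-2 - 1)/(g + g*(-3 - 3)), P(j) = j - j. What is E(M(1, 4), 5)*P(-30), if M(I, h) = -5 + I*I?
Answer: 0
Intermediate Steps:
P(j) = 0
M(I, h) = -5 + I²
E(W, g) = 3/(5*g) (E(W, g) = -3/(g + g*(-6)) = -3/(g - 6*g) = -3*(-1/(5*g)) = -(-3)/(5*g) = 3/(5*g))
E(M(1, 4), 5)*P(-30) = ((⅗)/5)*0 = ((⅗)*(⅕))*0 = (3/25)*0 = 0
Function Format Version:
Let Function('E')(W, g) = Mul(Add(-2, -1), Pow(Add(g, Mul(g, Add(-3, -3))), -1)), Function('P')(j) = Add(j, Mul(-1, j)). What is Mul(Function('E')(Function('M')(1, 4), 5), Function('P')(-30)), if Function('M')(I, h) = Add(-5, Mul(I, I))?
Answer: 0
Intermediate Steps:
Function('P')(j) = 0
Function('M')(I, h) = Add(-5, Pow(I, 2))
Function('E')(W, g) = Mul(Rational(3, 5), Pow(g, -1)) (Function('E')(W, g) = Mul(-3, Pow(Add(g, Mul(g, -6)), -1)) = Mul(-3, Pow(Add(g, Mul(-6, g)), -1)) = Mul(-3, Pow(Mul(-5, g), -1)) = Mul(-3, Mul(Rational(-1, 5), Pow(g, -1))) = Mul(Rational(3, 5), Pow(g, -1)))
Mul(Function('E')(Function('M')(1, 4), 5), Function('P')(-30)) = Mul(Mul(Rational(3, 5), Pow(5, -1)), 0) = Mul(Mul(Rational(3, 5), Rational(1, 5)), 0) = Mul(Rational(3, 25), 0) = 0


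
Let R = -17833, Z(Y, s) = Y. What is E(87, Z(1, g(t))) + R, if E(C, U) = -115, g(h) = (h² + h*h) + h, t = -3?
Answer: -17948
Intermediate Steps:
g(h) = h + 2*h² (g(h) = (h² + h²) + h = 2*h² + h = h + 2*h²)
E(87, Z(1, g(t))) + R = -115 - 17833 = -17948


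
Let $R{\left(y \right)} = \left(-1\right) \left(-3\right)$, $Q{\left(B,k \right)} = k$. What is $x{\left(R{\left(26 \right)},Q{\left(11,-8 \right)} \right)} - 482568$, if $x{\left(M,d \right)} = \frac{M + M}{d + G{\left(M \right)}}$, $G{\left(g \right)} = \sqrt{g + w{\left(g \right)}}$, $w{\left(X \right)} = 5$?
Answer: $- \frac{3377982}{7} - \frac{3 \sqrt{2}}{14} \approx -4.8257 \cdot 10^{5}$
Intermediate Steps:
$R{\left(y \right)} = 3$
$G{\left(g \right)} = \sqrt{5 + g}$ ($G{\left(g \right)} = \sqrt{g + 5} = \sqrt{5 + g}$)
$x{\left(M,d \right)} = \frac{2 M}{d + \sqrt{5 + M}}$ ($x{\left(M,d \right)} = \frac{M + M}{d + \sqrt{5 + M}} = \frac{2 M}{d + \sqrt{5 + M}}$)
$x{\left(R{\left(26 \right)},Q{\left(11,-8 \right)} \right)} - 482568 = 2 \cdot 3 \frac{1}{-8 + \sqrt{5 + 3}} - 482568 = 2 \cdot 3 \frac{1}{-8 + \sqrt{8}} - 482568 = 2 \cdot 3 \frac{1}{-8 + 2 \sqrt{2}} - 482568 = \frac{6}{-8 + 2 \sqrt{2}} - 482568 = -482568 + \frac{6}{-8 + 2 \sqrt{2}}$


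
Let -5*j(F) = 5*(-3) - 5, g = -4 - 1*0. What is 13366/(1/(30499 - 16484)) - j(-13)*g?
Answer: 187324506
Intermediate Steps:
g = -4 (g = -4 + 0 = -4)
j(F) = 4 (j(F) = -(5*(-3) - 5)/5 = -(-15 - 5)/5 = -⅕*(-20) = 4)
13366/(1/(30499 - 16484)) - j(-13)*g = 13366/(1/(30499 - 16484)) - 4*(-4) = 13366/(1/14015) - 1*(-16) = 13366/(1/14015) + 16 = 13366*14015 + 16 = 187324490 + 16 = 187324506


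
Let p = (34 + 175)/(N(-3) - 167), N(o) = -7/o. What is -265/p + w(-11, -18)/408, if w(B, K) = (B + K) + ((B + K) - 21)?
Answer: 312057/1496 ≈ 208.59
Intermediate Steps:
p = -33/26 (p = (34 + 175)/(-7/(-3) - 167) = 209/(-7*(-1/3) - 167) = 209/(7/3 - 167) = 209/(-494/3) = 209*(-3/494) = -33/26 ≈ -1.2692)
w(B, K) = -21 + 2*B + 2*K (w(B, K) = (B + K) + (-21 + B + K) = -21 + 2*B + 2*K)
-265/p + w(-11, -18)/408 = -265/(-33/26) + (-21 + 2*(-11) + 2*(-18))/408 = -265*(-26/33) + (-21 - 22 - 36)*(1/408) = 6890/33 - 79*1/408 = 6890/33 - 79/408 = 312057/1496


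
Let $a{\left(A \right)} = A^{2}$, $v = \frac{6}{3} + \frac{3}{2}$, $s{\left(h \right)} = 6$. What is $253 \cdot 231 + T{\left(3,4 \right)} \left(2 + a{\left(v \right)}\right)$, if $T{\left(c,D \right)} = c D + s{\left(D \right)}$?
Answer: $\frac{117399}{2} \approx 58700.0$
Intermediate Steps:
$v = \frac{7}{2}$ ($v = 6 \cdot \frac{1}{3} + 3 \cdot \frac{1}{2} = 2 + \frac{3}{2} = \frac{7}{2} \approx 3.5$)
$T{\left(c,D \right)} = 6 + D c$ ($T{\left(c,D \right)} = c D + 6 = D c + 6 = 6 + D c$)
$253 \cdot 231 + T{\left(3,4 \right)} \left(2 + a{\left(v \right)}\right) = 253 \cdot 231 + \left(6 + 4 \cdot 3\right) \left(2 + \left(\frac{7}{2}\right)^{2}\right) = 58443 + \left(6 + 12\right) \left(2 + \frac{49}{4}\right) = 58443 + 18 \cdot \frac{57}{4} = 58443 + \frac{513}{2} = \frac{117399}{2}$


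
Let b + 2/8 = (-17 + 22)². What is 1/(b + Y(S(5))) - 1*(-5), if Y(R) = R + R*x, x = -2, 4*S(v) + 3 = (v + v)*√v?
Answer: 6241/1238 + 5*√5/1238 ≈ 5.0502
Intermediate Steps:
S(v) = -¾ + v^(3/2)/2 (S(v) = -¾ + ((v + v)*√v)/4 = -¾ + ((2*v)*√v)/4 = -¾ + (2*v^(3/2))/4 = -¾ + v^(3/2)/2)
Y(R) = -R (Y(R) = R + R*(-2) = R - 2*R = -R)
b = 99/4 (b = -¼ + (-17 + 22)² = -¼ + 5² = -¼ + 25 = 99/4 ≈ 24.750)
1/(b + Y(S(5))) - 1*(-5) = 1/(99/4 - (-¾ + 5^(3/2)/2)) - 1*(-5) = 1/(99/4 - (-¾ + (5*√5)/2)) + 5 = 1/(99/4 - (-¾ + 5*√5/2)) + 5 = 1/(99/4 + (¾ - 5*√5/2)) + 5 = 1/(51/2 - 5*√5/2) + 5 = 5 + 1/(51/2 - 5*√5/2)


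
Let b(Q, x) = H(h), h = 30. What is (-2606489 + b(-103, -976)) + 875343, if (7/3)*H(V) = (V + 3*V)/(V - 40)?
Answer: -12118058/7 ≈ -1.7312e+6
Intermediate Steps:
H(V) = 12*V/(7*(-40 + V)) (H(V) = 3*((V + 3*V)/(V - 40))/7 = 3*((4*V)/(-40 + V))/7 = 3*(4*V/(-40 + V))/7 = 12*V/(7*(-40 + V)))
b(Q, x) = -36/7 (b(Q, x) = (12/7)*30/(-40 + 30) = (12/7)*30/(-10) = (12/7)*30*(-1/10) = -36/7)
(-2606489 + b(-103, -976)) + 875343 = (-2606489 - 36/7) + 875343 = -18245459/7 + 875343 = -12118058/7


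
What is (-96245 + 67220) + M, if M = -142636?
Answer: -171661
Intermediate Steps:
(-96245 + 67220) + M = (-96245 + 67220) - 142636 = -29025 - 142636 = -171661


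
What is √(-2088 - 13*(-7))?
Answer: I*√1997 ≈ 44.688*I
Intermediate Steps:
√(-2088 - 13*(-7)) = √(-2088 + 91) = √(-1997) = I*√1997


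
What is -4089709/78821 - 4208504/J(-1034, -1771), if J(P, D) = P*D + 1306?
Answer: -978274003808/18055132365 ≈ -54.183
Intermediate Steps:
J(P, D) = 1306 + D*P (J(P, D) = D*P + 1306 = 1306 + D*P)
-4089709/78821 - 4208504/J(-1034, -1771) = -4089709/78821 - 4208504/(1306 - 1771*(-1034)) = -4089709*1/78821 - 4208504/(1306 + 1831214) = -4089709/78821 - 4208504/1832520 = -4089709/78821 - 4208504*1/1832520 = -4089709/78821 - 526063/229065 = -978274003808/18055132365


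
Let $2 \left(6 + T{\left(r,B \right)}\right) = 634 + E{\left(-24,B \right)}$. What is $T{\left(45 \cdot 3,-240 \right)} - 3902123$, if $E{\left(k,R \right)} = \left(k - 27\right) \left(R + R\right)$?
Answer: $-3889572$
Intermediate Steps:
$E{\left(k,R \right)} = 2 R \left(-27 + k\right)$ ($E{\left(k,R \right)} = \left(-27 + k\right) 2 R = 2 R \left(-27 + k\right)$)
$T{\left(r,B \right)} = 311 - 51 B$ ($T{\left(r,B \right)} = -6 + \frac{634 + 2 B \left(-27 - 24\right)}{2} = -6 + \frac{634 + 2 B \left(-51\right)}{2} = -6 + \frac{634 - 102 B}{2} = -6 - \left(-317 + 51 B\right) = 311 - 51 B$)
$T{\left(45 \cdot 3,-240 \right)} - 3902123 = \left(311 - -12240\right) - 3902123 = \left(311 + 12240\right) - 3902123 = 12551 - 3902123 = -3889572$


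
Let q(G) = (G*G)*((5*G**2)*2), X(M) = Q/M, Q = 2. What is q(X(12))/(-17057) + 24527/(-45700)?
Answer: -67773897443/126279793800 ≈ -0.53670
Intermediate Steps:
X(M) = 2/M
q(G) = 10*G**4 (q(G) = G**2*(10*G**2) = 10*G**4)
q(X(12))/(-17057) + 24527/(-45700) = (10*(2/12)**4)/(-17057) + 24527/(-45700) = (10*(2*(1/12))**4)*(-1/17057) + 24527*(-1/45700) = (10*(1/6)**4)*(-1/17057) - 24527/45700 = (10*(1/1296))*(-1/17057) - 24527/45700 = (5/648)*(-1/17057) - 24527/45700 = -5/11052936 - 24527/45700 = -67773897443/126279793800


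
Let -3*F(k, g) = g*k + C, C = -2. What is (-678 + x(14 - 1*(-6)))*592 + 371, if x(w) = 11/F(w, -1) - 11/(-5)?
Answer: -1994073/5 ≈ -3.9881e+5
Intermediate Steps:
F(k, g) = ⅔ - g*k/3 (F(k, g) = -(g*k - 2)/3 = -(-2 + g*k)/3 = ⅔ - g*k/3)
x(w) = 11/5 + 11/(⅔ + w/3) (x(w) = 11/(⅔ - ⅓*(-1)*w) - 11/(-5) = 11/(⅔ + w/3) - 11*(-⅕) = 11/(⅔ + w/3) + 11/5 = 11/5 + 11/(⅔ + w/3))
(-678 + x(14 - 1*(-6)))*592 + 371 = (-678 + 11*(17 + (14 - 1*(-6)))/(5*(2 + (14 - 1*(-6)))))*592 + 371 = (-678 + 11*(17 + (14 + 6))/(5*(2 + (14 + 6))))*592 + 371 = (-678 + 11*(17 + 20)/(5*(2 + 20)))*592 + 371 = (-678 + (11/5)*37/22)*592 + 371 = (-678 + (11/5)*(1/22)*37)*592 + 371 = (-678 + 37/10)*592 + 371 = -6743/10*592 + 371 = -1995928/5 + 371 = -1994073/5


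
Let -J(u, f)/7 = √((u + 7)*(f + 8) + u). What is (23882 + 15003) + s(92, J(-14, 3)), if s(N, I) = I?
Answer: 38885 - 7*I*√91 ≈ 38885.0 - 66.776*I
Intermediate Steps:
J(u, f) = -7*√(u + (7 + u)*(8 + f)) (J(u, f) = -7*√((u + 7)*(f + 8) + u) = -7*√((7 + u)*(8 + f) + u) = -7*√(u + (7 + u)*(8 + f)))
(23882 + 15003) + s(92, J(-14, 3)) = (23882 + 15003) - 7*√(56 + 7*3 + 9*(-14) + 3*(-14)) = 38885 - 7*√(56 + 21 - 126 - 42) = 38885 - 7*I*√91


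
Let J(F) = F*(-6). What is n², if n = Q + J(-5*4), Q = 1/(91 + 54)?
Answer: 302794801/21025 ≈ 14402.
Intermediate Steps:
J(F) = -6*F
Q = 1/145 ≈ 0.0068966
n = 17401/145 (n = 1/145 - (-30)*4 = 1/145 - 6*(-20) = 1/145 + 120 = 17401/145 ≈ 120.01)
n² = (17401/145)² = 302794801/21025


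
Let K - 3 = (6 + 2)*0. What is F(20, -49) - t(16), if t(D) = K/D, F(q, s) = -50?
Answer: -803/16 ≈ -50.188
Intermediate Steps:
K = 3 (K = 3 + (6 + 2)*0 = 3 + 8*0 = 3 + 0 = 3)
t(D) = 3/D
F(20, -49) - t(16) = -50 - 3/16 = -803/16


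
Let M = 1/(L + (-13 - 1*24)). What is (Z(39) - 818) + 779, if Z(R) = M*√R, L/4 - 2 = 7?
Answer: -39 - √39 ≈ -45.245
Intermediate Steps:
L = 36 (L = 8 + 4*7 = 8 + 28 = 36)
M = -1 (M = 1/(36 + (-13 - 1*24)) = 1/(36 + (-13 - 24)) = 1/(36 - 37) = 1/(-1) = -1)
Z(R) = -√R
(Z(39) - 818) + 779 = (-√39 - 818) + 779 = (-818 - √39) + 779 = -39 - √39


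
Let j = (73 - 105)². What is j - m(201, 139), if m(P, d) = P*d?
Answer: -26915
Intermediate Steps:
j = 1024 (j = (-32)² = 1024)
j - m(201, 139) = 1024 - 201*139 = 1024 - 1*27939 = 1024 - 27939 = -26915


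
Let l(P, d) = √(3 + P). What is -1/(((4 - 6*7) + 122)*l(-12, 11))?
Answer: I/252 ≈ 0.0039683*I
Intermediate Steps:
-1/(((4 - 6*7) + 122)*l(-12, 11)) = -1/(((4 - 6*7) + 122)*√(3 - 12)) = -1/(((4 - 42) + 122)*√(-9)) = -1/((-38 + 122)*(3*I)) = -1/(84*(3*I)) = -1/(252*I) = -(-1)*I/252 = I/252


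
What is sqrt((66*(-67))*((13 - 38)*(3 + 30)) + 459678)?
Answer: 2*sqrt(1026957) ≈ 2026.8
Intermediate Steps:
sqrt((66*(-67))*((13 - 38)*(3 + 30)) + 459678) = sqrt(-(-110550)*33 + 459678) = sqrt(-4422*(-825) + 459678) = sqrt(3648150 + 459678) = sqrt(4107828) = 2*sqrt(1026957)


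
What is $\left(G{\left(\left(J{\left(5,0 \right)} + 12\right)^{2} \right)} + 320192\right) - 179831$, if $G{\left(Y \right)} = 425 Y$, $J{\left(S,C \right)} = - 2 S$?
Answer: $142061$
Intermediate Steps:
$\left(G{\left(\left(J{\left(5,0 \right)} + 12\right)^{2} \right)} + 320192\right) - 179831 = \left(425 \left(\left(-2\right) 5 + 12\right)^{2} + 320192\right) - 179831 = \left(425 \left(-10 + 12\right)^{2} + 320192\right) - 179831 = \left(425 \cdot 2^{2} + 320192\right) - 179831 = \left(425 \cdot 4 + 320192\right) - 179831 = \left(1700 + 320192\right) - 179831 = 321892 - 179831 = 142061$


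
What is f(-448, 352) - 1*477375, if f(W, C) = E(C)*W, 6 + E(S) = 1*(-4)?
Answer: -472895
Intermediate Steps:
E(S) = -10 (E(S) = -6 + 1*(-4) = -6 - 4 = -10)
f(W, C) = -10*W
f(-448, 352) - 1*477375 = -10*(-448) - 1*477375 = 4480 - 477375 = -472895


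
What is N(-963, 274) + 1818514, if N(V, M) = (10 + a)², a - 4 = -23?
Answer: 1818595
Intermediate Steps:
a = -19 (a = 4 - 23 = -19)
N(V, M) = 81 (N(V, M) = (10 - 19)² = (-9)² = 81)
N(-963, 274) + 1818514 = 81 + 1818514 = 1818595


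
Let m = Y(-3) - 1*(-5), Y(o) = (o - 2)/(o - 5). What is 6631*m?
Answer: 298395/8 ≈ 37299.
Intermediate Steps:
Y(o) = (-2 + o)/(-5 + o)
m = 45/8 (m = (-2 - 3)/(-5 - 3) - 1*(-5) = -5/(-8) + 5 = -1/8*(-5) + 5 = 5/8 + 5 = 45/8 ≈ 5.6250)
6631*m = 6631*(45/8) = 298395/8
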